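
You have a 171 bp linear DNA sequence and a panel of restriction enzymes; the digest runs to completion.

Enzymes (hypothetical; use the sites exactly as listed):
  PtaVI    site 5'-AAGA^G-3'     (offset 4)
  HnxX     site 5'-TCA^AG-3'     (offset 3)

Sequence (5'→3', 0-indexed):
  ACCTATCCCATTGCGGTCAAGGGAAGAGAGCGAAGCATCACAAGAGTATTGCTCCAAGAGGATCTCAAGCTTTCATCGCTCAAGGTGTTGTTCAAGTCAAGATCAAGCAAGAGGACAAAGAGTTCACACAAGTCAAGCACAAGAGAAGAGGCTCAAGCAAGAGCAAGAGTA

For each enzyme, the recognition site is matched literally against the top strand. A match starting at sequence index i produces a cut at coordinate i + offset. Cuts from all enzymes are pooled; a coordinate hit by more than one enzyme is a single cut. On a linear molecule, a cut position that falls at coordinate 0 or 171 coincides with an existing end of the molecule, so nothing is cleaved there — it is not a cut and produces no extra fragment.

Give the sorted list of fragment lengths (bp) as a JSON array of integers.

[3,5,5,6,6,6,7,7,8,8,9,9,12,14,14,15,18,19]

Per-enzyme occurrences:
  PtaVI (AAGAG, off=4): starts [23, 41, 55, 108, 117, 140, 145, 158, 164] → cuts [27, 45, 59, 112, 121, 144, 149, 162, 168]
  HnxX (TCAAG, off=3): starts [16, 64, 79, 91, 96, 102, 132, 152] → cuts [19, 67, 82, 94, 99, 105, 135, 155]

All cut coordinates (distinct, sorted): [19, 27, 45, 59, 67, 82, 94, 99, 105, 112, 121, 135, 144, 149, 155, 162, 168]

Fragments:
  [0,19): 19 bp
  [19,27): 8 bp
  [27,45): 18 bp
  [45,59): 14 bp
  [59,67): 8 bp
  [67,82): 15 bp
  [82,94): 12 bp
  [94,99): 5 bp
  [99,105): 6 bp
  [105,112): 7 bp
  [112,121): 9 bp
  [121,135): 14 bp
  [135,144): 9 bp
  [144,149): 5 bp
  [149,155): 6 bp
  [155,162): 7 bp
  [162,168): 6 bp
  [168,171): 3 bp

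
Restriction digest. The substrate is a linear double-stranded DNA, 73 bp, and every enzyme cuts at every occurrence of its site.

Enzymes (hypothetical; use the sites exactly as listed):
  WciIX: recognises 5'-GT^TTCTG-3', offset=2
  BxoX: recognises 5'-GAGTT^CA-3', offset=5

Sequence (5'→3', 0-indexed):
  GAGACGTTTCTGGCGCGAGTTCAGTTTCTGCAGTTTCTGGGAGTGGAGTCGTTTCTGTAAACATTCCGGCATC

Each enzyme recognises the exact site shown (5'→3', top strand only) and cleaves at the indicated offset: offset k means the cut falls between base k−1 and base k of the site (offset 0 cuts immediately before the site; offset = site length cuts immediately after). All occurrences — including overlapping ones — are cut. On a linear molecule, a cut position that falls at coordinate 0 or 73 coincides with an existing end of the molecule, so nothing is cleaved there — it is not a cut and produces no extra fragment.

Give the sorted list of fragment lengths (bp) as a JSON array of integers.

[4,7,9,14,18,21]

Scan for sites:
  WciIX GTTTCTG/2: at [5, 23, 32, 50] ⇒ [7, 25, 34, 52]
  BxoX GAGTTCA/5: at [16] ⇒ [21]

Pooled cuts: [7, 21, 25, 34, 52]

Fragments:
  [0,7): 7 bp
  [7,21): 14 bp
  [21,25): 4 bp
  [25,34): 9 bp
  [34,52): 18 bp
  [52,73): 21 bp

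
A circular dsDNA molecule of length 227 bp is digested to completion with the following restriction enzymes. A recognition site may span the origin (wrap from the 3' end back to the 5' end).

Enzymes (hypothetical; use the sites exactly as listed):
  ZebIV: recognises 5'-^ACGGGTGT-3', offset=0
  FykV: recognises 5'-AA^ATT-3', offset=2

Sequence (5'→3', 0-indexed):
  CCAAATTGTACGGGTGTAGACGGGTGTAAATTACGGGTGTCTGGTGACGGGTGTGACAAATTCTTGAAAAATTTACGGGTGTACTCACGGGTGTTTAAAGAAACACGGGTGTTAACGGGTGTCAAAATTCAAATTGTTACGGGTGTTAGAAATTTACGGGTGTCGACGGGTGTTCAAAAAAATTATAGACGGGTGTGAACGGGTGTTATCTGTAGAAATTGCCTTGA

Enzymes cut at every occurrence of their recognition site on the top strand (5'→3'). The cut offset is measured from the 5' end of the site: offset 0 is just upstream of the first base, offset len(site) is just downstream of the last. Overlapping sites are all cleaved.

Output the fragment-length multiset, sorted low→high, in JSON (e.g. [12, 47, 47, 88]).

Per-enzyme occurrences:
  ZebIV ACGGGTGT/0: at [9, 19, 32, 46, 74, 86, 104, 114, 138, 155, 165, 188, 198] ⇒ [9, 19, 32, 46, 74, 86, 104, 114, 138, 155, 165, 188, 198]
  FykV AAATT/2: at [2, 27, 57, 68, 124, 130, 149, 179, 215] ⇒ [4, 29, 59, 70, 126, 132, 151, 181, 217]

All cut coordinates (distinct, sorted): [4, 9, 19, 29, 32, 46, 59, 70, 74, 86, 104, 114, 126, 132, 138, 151, 155, 165, 181, 188, 198, 217]

Fragments:
  4→9: 5 bp
  9→19: 10 bp
  19→29: 10 bp
  29→32: 3 bp
  32→46: 14 bp
  46→59: 13 bp
  59→70: 11 bp
  70→74: 4 bp
  74→86: 12 bp
  86→104: 18 bp
  104→114: 10 bp
  114→126: 12 bp
  126→132: 6 bp
  132→138: 6 bp
  138→151: 13 bp
  151→155: 4 bp
  155→165: 10 bp
  165→181: 16 bp
  181→188: 7 bp
  188→198: 10 bp
  198→217: 19 bp
  217→4 (wrap): 227-217+4 = 14 bp

[3,4,4,5,6,6,7,10,10,10,10,10,11,12,12,13,13,14,14,16,18,19]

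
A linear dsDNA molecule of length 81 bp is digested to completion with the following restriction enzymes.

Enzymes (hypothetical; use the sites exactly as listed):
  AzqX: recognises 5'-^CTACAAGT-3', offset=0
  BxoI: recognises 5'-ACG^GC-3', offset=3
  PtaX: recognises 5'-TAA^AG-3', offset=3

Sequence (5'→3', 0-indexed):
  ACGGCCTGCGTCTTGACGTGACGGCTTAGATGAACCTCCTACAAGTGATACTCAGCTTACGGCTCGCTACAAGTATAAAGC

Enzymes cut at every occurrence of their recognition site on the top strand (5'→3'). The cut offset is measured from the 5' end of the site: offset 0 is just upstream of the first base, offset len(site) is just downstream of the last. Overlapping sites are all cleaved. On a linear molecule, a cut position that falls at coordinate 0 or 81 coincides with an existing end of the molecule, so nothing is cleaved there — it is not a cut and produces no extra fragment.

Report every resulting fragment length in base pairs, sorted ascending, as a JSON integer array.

[3,3,5,12,15,20,23]

Site scan:
  AzqX (CTACAAGT, off=0): starts [38, 66] → cuts [38, 66]
  BxoI (ACGGC, off=3): starts [0, 20, 58] → cuts [3, 23, 61]
  PtaX (TAAAG, off=3): starts [75] → cuts [78]

All cut coordinates (distinct, sorted): [3, 23, 38, 61, 66, 78]

Fragment lengths:
  [0,3): 3 bp
  [3,23): 20 bp
  [23,38): 15 bp
  [38,61): 23 bp
  [61,66): 5 bp
  [66,78): 12 bp
  [78,81): 3 bp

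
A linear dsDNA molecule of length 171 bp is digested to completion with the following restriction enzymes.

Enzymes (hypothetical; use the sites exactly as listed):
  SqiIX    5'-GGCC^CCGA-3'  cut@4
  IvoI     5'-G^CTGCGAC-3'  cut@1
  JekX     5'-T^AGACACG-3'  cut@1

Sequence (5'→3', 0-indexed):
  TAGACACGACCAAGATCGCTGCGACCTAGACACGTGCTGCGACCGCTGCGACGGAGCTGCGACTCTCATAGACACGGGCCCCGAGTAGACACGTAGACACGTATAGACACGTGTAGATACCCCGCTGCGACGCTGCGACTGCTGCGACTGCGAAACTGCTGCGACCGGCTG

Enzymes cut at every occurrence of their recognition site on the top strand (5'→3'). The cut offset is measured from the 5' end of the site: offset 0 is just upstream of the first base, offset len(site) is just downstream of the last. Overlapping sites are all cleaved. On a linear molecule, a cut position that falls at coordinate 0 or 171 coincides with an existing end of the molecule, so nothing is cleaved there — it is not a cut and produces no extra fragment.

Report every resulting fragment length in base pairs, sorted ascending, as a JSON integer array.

Per-enzyme occurrences:
  SqiIX (GGCCCCGA, off=4): starts [76] → cuts [80]
  IvoI (GCTGCGAC, off=1): starts [17, 35, 44, 55, 123, 131, 140, 157] → cuts [18, 36, 45, 56, 124, 132, 141, 158]
  JekX (TAGACACG, off=1): starts [0, 26, 68, 85, 93, 103] → cuts [1, 27, 69, 86, 94, 104]

Pooled cuts: [1, 18, 27, 36, 45, 56, 69, 80, 86, 94, 104, 124, 132, 141, 158]

Fragment lengths:
  [0,1): 1 bp
  [1,18): 17 bp
  [18,27): 9 bp
  [27,36): 9 bp
  [36,45): 9 bp
  [45,56): 11 bp
  [56,69): 13 bp
  [69,80): 11 bp
  [80,86): 6 bp
  [86,94): 8 bp
  [94,104): 10 bp
  [104,124): 20 bp
  [124,132): 8 bp
  [132,141): 9 bp
  [141,158): 17 bp
  [158,171): 13 bp

[1,6,8,8,9,9,9,9,10,11,11,13,13,17,17,20]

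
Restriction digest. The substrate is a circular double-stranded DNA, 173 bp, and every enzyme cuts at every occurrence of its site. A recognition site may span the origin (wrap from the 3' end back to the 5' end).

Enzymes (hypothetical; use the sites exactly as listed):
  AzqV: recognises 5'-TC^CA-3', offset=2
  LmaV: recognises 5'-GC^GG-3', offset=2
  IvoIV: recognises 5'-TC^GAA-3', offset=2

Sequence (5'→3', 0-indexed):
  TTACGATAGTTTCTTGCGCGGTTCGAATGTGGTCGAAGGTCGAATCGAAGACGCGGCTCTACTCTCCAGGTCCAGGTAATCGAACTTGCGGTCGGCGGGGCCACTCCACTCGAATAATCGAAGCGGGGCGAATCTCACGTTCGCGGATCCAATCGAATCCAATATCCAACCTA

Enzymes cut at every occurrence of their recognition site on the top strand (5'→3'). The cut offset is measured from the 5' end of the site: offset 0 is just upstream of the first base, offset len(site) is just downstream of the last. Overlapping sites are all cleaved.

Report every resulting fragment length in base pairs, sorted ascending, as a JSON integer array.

Per-enzyme occurrences:
  AzqV TCCA/2: at [64, 70, 104, 147, 157, 164] ⇒ [66, 72, 106, 149, 159, 166]
  LmaV GCGG/2: at [17, 52, 87, 94, 122, 142] ⇒ [19, 54, 89, 96, 124, 144]
  IvoIV TCGAA/2: at [22, 32, 39, 44, 79, 109, 117, 152] ⇒ [24, 34, 41, 46, 81, 111, 119, 154]

All cut coordinates (distinct, sorted): [19, 24, 34, 41, 46, 54, 66, 72, 81, 89, 96, 106, 111, 119, 124, 144, 149, 154, 159, 166]

Fragment lengths:
  19→24: 5 bp
  24→34: 10 bp
  34→41: 7 bp
  41→46: 5 bp
  46→54: 8 bp
  54→66: 12 bp
  66→72: 6 bp
  72→81: 9 bp
  81→89: 8 bp
  89→96: 7 bp
  96→106: 10 bp
  106→111: 5 bp
  111→119: 8 bp
  119→124: 5 bp
  124→144: 20 bp
  144→149: 5 bp
  149→154: 5 bp
  154→159: 5 bp
  159→166: 7 bp
  166→19 (wrap): 173-166+19 = 26 bp

[5,5,5,5,5,5,5,6,7,7,7,8,8,8,9,10,10,12,20,26]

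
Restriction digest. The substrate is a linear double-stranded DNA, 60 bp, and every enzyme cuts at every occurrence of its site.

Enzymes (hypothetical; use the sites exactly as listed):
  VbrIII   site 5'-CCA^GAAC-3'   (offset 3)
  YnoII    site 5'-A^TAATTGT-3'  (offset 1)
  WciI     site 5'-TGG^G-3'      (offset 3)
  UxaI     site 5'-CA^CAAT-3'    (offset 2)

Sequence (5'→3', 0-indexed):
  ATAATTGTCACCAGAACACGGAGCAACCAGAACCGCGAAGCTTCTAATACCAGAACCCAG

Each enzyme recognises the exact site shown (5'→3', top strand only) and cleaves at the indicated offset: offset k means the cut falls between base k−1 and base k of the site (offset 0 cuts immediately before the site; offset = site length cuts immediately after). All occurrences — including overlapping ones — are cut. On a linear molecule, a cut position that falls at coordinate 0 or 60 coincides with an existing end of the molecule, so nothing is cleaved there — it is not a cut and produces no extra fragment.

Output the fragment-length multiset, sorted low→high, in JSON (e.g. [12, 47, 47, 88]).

[1,8,12,16,23]

Per-enzyme occurrences:
  VbrIII (CCAGAAC, off=3): starts [10, 26, 49] → cuts [13, 29, 52]
  YnoII (ATAATTGT, off=1): starts [0] → cuts [1]
  WciI (TGGG, off=3): no sites
  UxaI (CACAAT, off=2): no sites

All cut coordinates (distinct, sorted): [1, 13, 29, 52]

Fragments:
  [0,1): 1 bp
  [1,13): 12 bp
  [13,29): 16 bp
  [29,52): 23 bp
  [52,60): 8 bp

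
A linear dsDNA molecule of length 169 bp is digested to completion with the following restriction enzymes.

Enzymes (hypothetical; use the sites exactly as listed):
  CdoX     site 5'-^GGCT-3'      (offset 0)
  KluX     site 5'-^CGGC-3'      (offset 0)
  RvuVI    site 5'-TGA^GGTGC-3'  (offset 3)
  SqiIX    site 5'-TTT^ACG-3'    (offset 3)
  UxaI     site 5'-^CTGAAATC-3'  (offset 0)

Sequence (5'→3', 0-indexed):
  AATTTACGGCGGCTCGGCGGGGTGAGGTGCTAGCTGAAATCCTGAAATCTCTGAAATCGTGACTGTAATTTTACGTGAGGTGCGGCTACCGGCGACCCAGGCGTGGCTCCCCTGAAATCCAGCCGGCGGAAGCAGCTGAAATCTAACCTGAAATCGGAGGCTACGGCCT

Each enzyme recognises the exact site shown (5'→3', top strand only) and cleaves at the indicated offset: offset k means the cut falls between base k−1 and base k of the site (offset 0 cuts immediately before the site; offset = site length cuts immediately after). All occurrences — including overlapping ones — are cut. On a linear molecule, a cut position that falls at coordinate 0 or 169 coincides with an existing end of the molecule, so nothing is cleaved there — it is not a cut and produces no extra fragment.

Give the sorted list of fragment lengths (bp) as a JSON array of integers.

Site scan:
  CdoX (GGCT, off=0): starts [10, 83, 104, 158] → cuts [10, 83, 104, 158]
  KluX (CGGC, off=0): starts [6, 9, 14, 82, 89, 123, 163] → cuts [6, 9, 14, 82, 89, 123, 163]
  RvuVI (TGAGGTGC, off=3): starts [22, 75] → cuts [25, 78]
  SqiIX (TTTACG, off=3): starts [2, 69] → cuts [5, 72]
  UxaI (CTGAAATC, off=0): starts [33, 41, 50, 111, 135, 147] → cuts [33, 41, 50, 111, 135, 147]

All cut coordinates (distinct, sorted): [5, 6, 9, 10, 14, 25, 33, 41, 50, 72, 78, 82, 83, 89, 104, 111, 123, 135, 147, 158, 163]

Fragment lengths:
  [0,5): 5 bp
  [5,6): 1 bp
  [6,9): 3 bp
  [9,10): 1 bp
  [10,14): 4 bp
  [14,25): 11 bp
  [25,33): 8 bp
  [33,41): 8 bp
  [41,50): 9 bp
  [50,72): 22 bp
  [72,78): 6 bp
  [78,82): 4 bp
  [82,83): 1 bp
  [83,89): 6 bp
  [89,104): 15 bp
  [104,111): 7 bp
  [111,123): 12 bp
  [123,135): 12 bp
  [135,147): 12 bp
  [147,158): 11 bp
  [158,163): 5 bp
  [163,169): 6 bp

[1,1,1,3,4,4,5,5,6,6,6,7,8,8,9,11,11,12,12,12,15,22]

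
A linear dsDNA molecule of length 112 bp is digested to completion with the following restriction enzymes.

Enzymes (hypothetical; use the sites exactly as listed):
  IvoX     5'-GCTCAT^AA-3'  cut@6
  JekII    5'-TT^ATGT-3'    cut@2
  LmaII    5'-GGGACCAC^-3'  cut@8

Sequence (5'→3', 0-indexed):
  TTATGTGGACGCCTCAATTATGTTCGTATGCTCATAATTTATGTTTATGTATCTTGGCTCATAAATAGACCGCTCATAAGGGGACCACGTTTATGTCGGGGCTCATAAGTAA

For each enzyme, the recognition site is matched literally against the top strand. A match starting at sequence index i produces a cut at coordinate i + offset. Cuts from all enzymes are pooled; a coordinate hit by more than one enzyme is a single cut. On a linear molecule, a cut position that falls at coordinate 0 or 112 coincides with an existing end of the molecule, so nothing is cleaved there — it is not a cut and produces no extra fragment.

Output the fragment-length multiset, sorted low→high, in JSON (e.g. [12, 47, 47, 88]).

[2,4,5,6,6,11,14,15,16,16,17]

Per-enzyme occurrences:
  IvoX GCTCATAA/6: at [29, 56, 71, 100] ⇒ [35, 62, 77, 106]
  JekII TTATGT/2: at [0, 17, 38, 44, 90] ⇒ [2, 19, 40, 46, 92]
  LmaII GGGACCAC/8: at [80] ⇒ [88]

Pooled cuts: [2, 19, 35, 40, 46, 62, 77, 88, 92, 106]

Fragment lengths:
  [0,2): 2 bp
  [2,19): 17 bp
  [19,35): 16 bp
  [35,40): 5 bp
  [40,46): 6 bp
  [46,62): 16 bp
  [62,77): 15 bp
  [77,88): 11 bp
  [88,92): 4 bp
  [92,106): 14 bp
  [106,112): 6 bp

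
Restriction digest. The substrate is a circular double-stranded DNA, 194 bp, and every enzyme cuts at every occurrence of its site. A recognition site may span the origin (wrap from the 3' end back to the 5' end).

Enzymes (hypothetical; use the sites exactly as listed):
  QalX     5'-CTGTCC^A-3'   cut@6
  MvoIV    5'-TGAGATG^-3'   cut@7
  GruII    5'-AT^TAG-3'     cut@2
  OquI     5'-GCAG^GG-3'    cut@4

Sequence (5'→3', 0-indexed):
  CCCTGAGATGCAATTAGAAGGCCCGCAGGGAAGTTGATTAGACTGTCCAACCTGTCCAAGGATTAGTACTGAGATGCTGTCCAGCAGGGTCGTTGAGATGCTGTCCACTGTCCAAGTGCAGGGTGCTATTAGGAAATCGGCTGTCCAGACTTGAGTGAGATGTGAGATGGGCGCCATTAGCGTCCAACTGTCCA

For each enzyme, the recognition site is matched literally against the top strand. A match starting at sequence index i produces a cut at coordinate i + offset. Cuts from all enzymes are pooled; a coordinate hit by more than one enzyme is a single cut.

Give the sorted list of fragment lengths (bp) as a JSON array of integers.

Per-enzyme occurrences:
  QalX (CTGTCCA, off=6): starts [42, 51, 76, 100, 107, 140, 187] → cuts [48, 57, 82, 106, 113, 146, 193]
  MvoIV (TGAGATG, off=7): starts [3, 69, 93, 155, 162] → cuts [10, 76, 100, 162, 169]
  GruII (ATTAG, off=2): starts [12, 36, 61, 127, 175] → cuts [14, 38, 63, 129, 177]
  OquI (GCAGGG, off=4): starts [24, 83, 117] → cuts [28, 87, 121]

All cut coordinates (distinct, sorted): [10, 14, 28, 38, 48, 57, 63, 76, 82, 87, 100, 106, 113, 121, 129, 146, 162, 169, 177, 193]

Fragment lengths:
  10→14: 4 bp
  14→28: 14 bp
  28→38: 10 bp
  38→48: 10 bp
  48→57: 9 bp
  57→63: 6 bp
  63→76: 13 bp
  76→82: 6 bp
  82→87: 5 bp
  87→100: 13 bp
  100→106: 6 bp
  106→113: 7 bp
  113→121: 8 bp
  121→129: 8 bp
  129→146: 17 bp
  146→162: 16 bp
  162→169: 7 bp
  169→177: 8 bp
  177→193: 16 bp
  193→10 (wrap): 194-193+10 = 11 bp

[4,5,6,6,6,7,7,8,8,8,9,10,10,11,13,13,14,16,16,17]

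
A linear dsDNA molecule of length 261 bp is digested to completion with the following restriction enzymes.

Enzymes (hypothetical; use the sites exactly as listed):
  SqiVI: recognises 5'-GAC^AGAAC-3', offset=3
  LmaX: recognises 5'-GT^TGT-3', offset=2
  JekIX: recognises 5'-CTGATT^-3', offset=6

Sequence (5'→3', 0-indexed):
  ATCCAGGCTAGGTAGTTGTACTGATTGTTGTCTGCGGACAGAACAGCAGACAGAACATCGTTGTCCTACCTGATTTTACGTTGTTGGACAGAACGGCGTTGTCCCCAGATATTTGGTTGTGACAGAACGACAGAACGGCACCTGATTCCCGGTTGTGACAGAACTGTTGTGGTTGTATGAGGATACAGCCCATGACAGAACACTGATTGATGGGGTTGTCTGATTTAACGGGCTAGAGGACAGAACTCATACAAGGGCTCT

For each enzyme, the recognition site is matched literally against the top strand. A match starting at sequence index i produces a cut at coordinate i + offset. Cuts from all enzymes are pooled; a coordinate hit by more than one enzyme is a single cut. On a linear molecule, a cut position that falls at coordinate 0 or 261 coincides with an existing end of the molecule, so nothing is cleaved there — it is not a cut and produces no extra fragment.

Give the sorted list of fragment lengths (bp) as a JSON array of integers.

[2,6,6,6,6,6,8,8,8,8,9,10,10,10,11,12,12,14,16,16,16,18,20,23]

Per-enzyme occurrences:
  SqiVI GACAGAAC/3: at [36, 48, 86, 120, 128, 156, 193, 238] ⇒ [39, 51, 89, 123, 131, 159, 196, 241]
  LmaX GTTGT/2: at [14, 26, 59, 79, 97, 115, 151, 165, 171, 214] ⇒ [16, 28, 61, 81, 99, 117, 153, 167, 173, 216]
  JekIX CTGATT/6: at [20, 69, 141, 202, 219] ⇒ [26, 75, 147, 208, 225]

All cut coordinates (distinct, sorted): [16, 26, 28, 39, 51, 61, 75, 81, 89, 99, 117, 123, 131, 147, 153, 159, 167, 173, 196, 208, 216, 225, 241]

Fragments:
  [0,16): 16 bp
  [16,26): 10 bp
  [26,28): 2 bp
  [28,39): 11 bp
  [39,51): 12 bp
  [51,61): 10 bp
  [61,75): 14 bp
  [75,81): 6 bp
  [81,89): 8 bp
  [89,99): 10 bp
  [99,117): 18 bp
  [117,123): 6 bp
  [123,131): 8 bp
  [131,147): 16 bp
  [147,153): 6 bp
  [153,159): 6 bp
  [159,167): 8 bp
  [167,173): 6 bp
  [173,196): 23 bp
  [196,208): 12 bp
  [208,216): 8 bp
  [216,225): 9 bp
  [225,241): 16 bp
  [241,261): 20 bp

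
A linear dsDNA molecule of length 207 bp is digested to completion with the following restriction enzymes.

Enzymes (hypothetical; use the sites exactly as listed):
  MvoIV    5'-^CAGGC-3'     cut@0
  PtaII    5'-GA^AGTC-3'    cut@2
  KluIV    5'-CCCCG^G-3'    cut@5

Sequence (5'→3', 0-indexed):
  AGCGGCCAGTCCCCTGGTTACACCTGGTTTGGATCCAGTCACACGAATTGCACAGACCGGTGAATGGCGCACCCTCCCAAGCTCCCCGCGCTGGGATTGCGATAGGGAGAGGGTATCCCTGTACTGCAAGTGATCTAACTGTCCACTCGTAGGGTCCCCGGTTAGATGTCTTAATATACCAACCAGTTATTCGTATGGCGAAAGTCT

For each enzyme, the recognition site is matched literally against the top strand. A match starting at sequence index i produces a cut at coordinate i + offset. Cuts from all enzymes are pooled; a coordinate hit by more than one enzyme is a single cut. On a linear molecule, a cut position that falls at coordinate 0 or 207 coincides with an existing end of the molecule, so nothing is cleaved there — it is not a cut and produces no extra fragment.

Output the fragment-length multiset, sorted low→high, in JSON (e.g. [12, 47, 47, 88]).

[47,160]

Per-enzyme occurrences:
  MvoIV (CAGGC, off=0): no sites
  PtaII (GAAGTC, off=2): no sites
  KluIV (CCCCGG, off=5): starts [155] → cuts [160]

All cut coordinates (distinct, sorted): [160]

Fragments:
  [0,160): 160 bp
  [160,207): 47 bp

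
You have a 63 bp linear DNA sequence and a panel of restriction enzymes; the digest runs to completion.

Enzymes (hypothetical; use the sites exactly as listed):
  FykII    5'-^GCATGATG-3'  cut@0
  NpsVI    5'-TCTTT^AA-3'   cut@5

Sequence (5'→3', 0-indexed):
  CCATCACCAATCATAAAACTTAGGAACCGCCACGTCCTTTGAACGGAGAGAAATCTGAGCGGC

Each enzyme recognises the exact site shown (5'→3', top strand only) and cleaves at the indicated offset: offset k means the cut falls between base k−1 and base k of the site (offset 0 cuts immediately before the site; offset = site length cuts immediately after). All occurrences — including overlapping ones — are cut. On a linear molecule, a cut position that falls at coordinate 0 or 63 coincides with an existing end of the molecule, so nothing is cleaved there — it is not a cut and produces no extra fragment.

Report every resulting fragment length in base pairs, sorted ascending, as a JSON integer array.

[63]

Per-enzyme occurrences:
  FykII (GCATGATG, off=0): no sites
  NpsVI (TCTTTAA, off=5): no sites

All cut coordinates (distinct, sorted): ∅

Fragment lengths:
  no cuts → one linear fragment of 63 bp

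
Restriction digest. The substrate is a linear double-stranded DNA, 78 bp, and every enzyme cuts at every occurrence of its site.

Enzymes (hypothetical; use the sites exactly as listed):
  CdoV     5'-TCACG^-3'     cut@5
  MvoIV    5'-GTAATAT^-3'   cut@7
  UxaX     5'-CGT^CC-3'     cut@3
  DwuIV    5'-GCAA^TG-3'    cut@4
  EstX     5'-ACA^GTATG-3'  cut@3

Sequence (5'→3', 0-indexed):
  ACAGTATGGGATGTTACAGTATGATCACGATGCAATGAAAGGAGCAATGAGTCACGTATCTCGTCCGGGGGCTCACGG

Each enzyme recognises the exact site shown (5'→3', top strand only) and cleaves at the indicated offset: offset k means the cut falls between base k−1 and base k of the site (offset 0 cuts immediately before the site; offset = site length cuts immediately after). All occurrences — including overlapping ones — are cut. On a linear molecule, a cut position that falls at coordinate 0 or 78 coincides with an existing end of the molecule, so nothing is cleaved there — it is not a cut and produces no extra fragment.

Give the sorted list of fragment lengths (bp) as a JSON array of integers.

[1,3,6,8,9,11,12,13,15]

Site scan:
  CdoV (TCACG, off=5): starts [24, 51, 72] → cuts [29, 56, 77]
  MvoIV (GTAATAT, off=7): no sites
  UxaX (CGTCC, off=3): starts [61] → cuts [64]
  DwuIV (GCAATG, off=4): starts [31, 43] → cuts [35, 47]
  EstX (ACAGTATG, off=3): starts [0, 15] → cuts [3, 18]

All cut coordinates (distinct, sorted): [3, 18, 29, 35, 47, 56, 64, 77]

Fragments:
  [0,3): 3 bp
  [3,18): 15 bp
  [18,29): 11 bp
  [29,35): 6 bp
  [35,47): 12 bp
  [47,56): 9 bp
  [56,64): 8 bp
  [64,77): 13 bp
  [77,78): 1 bp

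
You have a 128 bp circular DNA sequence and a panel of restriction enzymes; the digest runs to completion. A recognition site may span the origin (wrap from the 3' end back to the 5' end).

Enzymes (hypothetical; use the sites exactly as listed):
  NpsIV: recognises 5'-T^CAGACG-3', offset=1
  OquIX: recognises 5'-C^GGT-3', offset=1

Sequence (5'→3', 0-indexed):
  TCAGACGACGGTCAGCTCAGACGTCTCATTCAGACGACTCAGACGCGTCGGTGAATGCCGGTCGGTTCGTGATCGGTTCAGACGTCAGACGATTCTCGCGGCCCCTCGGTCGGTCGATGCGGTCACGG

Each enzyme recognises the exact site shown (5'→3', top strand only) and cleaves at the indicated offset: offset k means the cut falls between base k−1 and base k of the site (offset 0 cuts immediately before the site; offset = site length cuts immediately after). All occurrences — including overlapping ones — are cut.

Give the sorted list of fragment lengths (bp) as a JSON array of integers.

Per-enzyme occurrences:
  NpsIV (TCAGACG, off=1): starts [0, 16, 29, 38, 77, 84] → cuts [1, 17, 30, 39, 78, 85]
  OquIX (CGGT, off=1): starts [8, 48, 58, 62, 73, 106, 110, 119, 125] → cuts [9, 49, 59, 63, 74, 107, 111, 120, 126]

All cut coordinates (distinct, sorted): [1, 9, 17, 30, 39, 49, 59, 63, 74, 78, 85, 107, 111, 120, 126]

Fragments:
  1→9: 8 bp
  9→17: 8 bp
  17→30: 13 bp
  30→39: 9 bp
  39→49: 10 bp
  49→59: 10 bp
  59→63: 4 bp
  63→74: 11 bp
  74→78: 4 bp
  78→85: 7 bp
  85→107: 22 bp
  107→111: 4 bp
  111→120: 9 bp
  120→126: 6 bp
  126→1 (wrap): 128-126+1 = 3 bp

[3,4,4,4,6,7,8,8,9,9,10,10,11,13,22]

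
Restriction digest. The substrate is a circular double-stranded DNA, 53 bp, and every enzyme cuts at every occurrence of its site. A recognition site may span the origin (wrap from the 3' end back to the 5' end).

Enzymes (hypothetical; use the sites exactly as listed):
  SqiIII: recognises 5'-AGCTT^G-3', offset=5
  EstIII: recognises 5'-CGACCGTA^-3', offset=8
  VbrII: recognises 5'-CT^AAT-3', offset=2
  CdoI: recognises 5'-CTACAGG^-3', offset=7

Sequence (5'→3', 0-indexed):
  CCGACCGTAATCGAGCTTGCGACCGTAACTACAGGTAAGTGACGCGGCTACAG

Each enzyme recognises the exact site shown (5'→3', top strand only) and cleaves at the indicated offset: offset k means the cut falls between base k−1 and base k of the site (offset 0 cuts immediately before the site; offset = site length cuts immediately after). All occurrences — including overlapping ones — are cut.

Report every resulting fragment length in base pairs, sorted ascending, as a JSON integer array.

[8,9,9,27]

Per-enzyme occurrences:
  SqiIII AGCTTG/5: at [13] ⇒ [18]
  EstIII CGACCGTA/8: at [1, 19] ⇒ [9, 27]
  VbrII (CTAAT, off=2): no sites
  CdoI CTACAGG/7: at [28] ⇒ [35]

All cut coordinates (distinct, sorted): [9, 18, 27, 35]

Fragment lengths:
  9→18: 9 bp
  18→27: 9 bp
  27→35: 8 bp
  35→9 (wrap): 53-35+9 = 27 bp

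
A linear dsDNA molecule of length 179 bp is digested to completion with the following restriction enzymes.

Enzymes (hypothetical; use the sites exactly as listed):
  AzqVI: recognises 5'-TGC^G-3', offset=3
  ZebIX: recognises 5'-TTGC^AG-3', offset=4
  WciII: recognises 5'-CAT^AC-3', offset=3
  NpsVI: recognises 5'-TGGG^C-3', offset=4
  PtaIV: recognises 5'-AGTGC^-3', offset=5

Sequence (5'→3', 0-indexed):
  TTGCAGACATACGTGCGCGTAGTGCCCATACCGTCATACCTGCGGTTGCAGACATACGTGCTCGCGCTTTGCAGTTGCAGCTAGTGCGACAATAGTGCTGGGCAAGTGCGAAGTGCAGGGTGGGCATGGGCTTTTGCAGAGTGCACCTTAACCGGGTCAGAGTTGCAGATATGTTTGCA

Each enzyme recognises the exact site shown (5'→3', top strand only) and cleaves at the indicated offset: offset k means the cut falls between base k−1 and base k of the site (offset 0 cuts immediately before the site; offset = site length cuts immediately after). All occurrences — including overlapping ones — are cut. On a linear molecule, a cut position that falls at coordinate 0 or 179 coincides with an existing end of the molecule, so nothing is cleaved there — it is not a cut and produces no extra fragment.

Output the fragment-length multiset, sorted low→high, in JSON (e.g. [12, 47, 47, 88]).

[4,4,4,6,6,6,6,6,6,6,7,7,7,7,8,8,9,9,11,13,17,22]

Per-enzyme occurrences:
  AzqVI (TGCG, off=3): starts [13, 40, 84, 106] → cuts [16, 43, 87, 109]
  ZebIX (TTGCAG, off=4): starts [0, 45, 68, 74, 133, 162] → cuts [4, 49, 72, 78, 137, 166]
  WciII (CATAC, off=3): starts [7, 26, 34, 52] → cuts [10, 29, 37, 55]
  NpsVI (TGGGC, off=4): starts [98, 120, 126] → cuts [102, 124, 130]
  PtaIV (AGTGC, off=5): starts [20, 82, 93, 104, 111, 139] → cuts [25, 87, 98, 109, 116, 144]

All cut coordinates (distinct, sorted): [4, 10, 16, 25, 29, 37, 43, 49, 55, 72, 78, 87, 98, 102, 109, 116, 124, 130, 137, 144, 166]

Fragment lengths:
  [0,4): 4 bp
  [4,10): 6 bp
  [10,16): 6 bp
  [16,25): 9 bp
  [25,29): 4 bp
  [29,37): 8 bp
  [37,43): 6 bp
  [43,49): 6 bp
  [49,55): 6 bp
  [55,72): 17 bp
  [72,78): 6 bp
  [78,87): 9 bp
  [87,98): 11 bp
  [98,102): 4 bp
  [102,109): 7 bp
  [109,116): 7 bp
  [116,124): 8 bp
  [124,130): 6 bp
  [130,137): 7 bp
  [137,144): 7 bp
  [144,166): 22 bp
  [166,179): 13 bp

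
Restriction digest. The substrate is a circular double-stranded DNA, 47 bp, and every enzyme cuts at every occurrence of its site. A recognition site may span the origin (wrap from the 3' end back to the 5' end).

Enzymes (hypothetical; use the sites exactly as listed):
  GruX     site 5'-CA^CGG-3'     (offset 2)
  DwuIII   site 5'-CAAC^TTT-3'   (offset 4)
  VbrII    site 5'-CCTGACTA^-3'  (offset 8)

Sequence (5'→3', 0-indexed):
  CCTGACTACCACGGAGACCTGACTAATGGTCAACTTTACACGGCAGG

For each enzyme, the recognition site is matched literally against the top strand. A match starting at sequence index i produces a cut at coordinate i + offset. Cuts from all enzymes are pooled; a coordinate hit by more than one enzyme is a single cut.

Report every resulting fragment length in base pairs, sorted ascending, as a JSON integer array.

[3,6,9,14,15]

Scan for sites:
  GruX (CACGG, off=2): starts [9, 38] → cuts [11, 40]
  DwuIII (CAACTTT, off=4): starts [30] → cuts [34]
  VbrII (CCTGACTA, off=8): starts [0, 17] → cuts [8, 25]

All cut coordinates (distinct, sorted): [8, 11, 25, 34, 40]

Fragments:
  8→11: 3 bp
  11→25: 14 bp
  25→34: 9 bp
  34→40: 6 bp
  40→8 (wrap): 47-40+8 = 15 bp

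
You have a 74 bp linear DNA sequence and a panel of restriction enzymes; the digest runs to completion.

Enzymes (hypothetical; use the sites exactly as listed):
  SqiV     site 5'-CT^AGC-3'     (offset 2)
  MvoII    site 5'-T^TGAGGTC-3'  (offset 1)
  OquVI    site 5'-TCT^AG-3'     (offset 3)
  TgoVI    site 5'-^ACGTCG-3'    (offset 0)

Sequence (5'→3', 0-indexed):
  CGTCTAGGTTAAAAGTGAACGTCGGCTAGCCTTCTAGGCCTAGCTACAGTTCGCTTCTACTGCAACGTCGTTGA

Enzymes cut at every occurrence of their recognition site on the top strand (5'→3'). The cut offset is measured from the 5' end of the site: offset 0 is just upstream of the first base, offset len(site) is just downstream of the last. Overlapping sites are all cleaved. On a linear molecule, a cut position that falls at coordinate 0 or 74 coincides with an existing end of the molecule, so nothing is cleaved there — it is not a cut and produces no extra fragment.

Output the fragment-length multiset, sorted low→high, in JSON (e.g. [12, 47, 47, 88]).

[5,6,8,9,10,13,23]

Per-enzyme occurrences:
  SqiV CTAGC/2: at [25, 39] ⇒ [27, 41]
  MvoII (TTGAGGTC, off=1): no sites
  OquVI TCTAG/3: at [2, 32] ⇒ [5, 35]
  TgoVI ACGTCG/0: at [18, 64] ⇒ [18, 64]

All cut coordinates (distinct, sorted): [5, 18, 27, 35, 41, 64]

Fragments:
  [0,5): 5 bp
  [5,18): 13 bp
  [18,27): 9 bp
  [27,35): 8 bp
  [35,41): 6 bp
  [41,64): 23 bp
  [64,74): 10 bp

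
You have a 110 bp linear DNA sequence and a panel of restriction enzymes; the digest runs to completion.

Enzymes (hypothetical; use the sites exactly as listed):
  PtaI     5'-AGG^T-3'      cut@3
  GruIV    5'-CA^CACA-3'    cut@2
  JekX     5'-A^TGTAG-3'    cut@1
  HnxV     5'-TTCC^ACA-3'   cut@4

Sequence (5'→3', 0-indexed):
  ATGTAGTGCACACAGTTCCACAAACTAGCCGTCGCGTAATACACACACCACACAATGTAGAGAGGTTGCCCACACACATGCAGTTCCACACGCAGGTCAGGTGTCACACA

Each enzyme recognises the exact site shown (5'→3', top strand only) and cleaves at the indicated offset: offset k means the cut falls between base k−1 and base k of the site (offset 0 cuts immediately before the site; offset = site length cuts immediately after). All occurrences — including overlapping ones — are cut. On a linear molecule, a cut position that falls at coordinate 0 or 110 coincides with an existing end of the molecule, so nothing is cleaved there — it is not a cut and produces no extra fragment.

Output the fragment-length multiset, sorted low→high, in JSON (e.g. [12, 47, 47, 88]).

Scan for sites:
  PtaI AGGT/3: at [62, 93, 98] ⇒ [65, 96, 101]
  GruIV CACACA/2: at [8, 41, 48, 70, 72, 104] ⇒ [10, 43, 50, 72, 74, 106]
  JekX ATGTAG/1: at [0, 54] ⇒ [1, 55]
  HnxV TTCCACA/4: at [15, 83] ⇒ [19, 87]

All cut coordinates (distinct, sorted): [1, 10, 19, 43, 50, 55, 65, 72, 74, 87, 96, 101, 106]

Fragment lengths:
  [0,1): 1 bp
  [1,10): 9 bp
  [10,19): 9 bp
  [19,43): 24 bp
  [43,50): 7 bp
  [50,55): 5 bp
  [55,65): 10 bp
  [65,72): 7 bp
  [72,74): 2 bp
  [74,87): 13 bp
  [87,96): 9 bp
  [96,101): 5 bp
  [101,106): 5 bp
  [106,110): 4 bp

[1,2,4,5,5,5,7,7,9,9,9,10,13,24]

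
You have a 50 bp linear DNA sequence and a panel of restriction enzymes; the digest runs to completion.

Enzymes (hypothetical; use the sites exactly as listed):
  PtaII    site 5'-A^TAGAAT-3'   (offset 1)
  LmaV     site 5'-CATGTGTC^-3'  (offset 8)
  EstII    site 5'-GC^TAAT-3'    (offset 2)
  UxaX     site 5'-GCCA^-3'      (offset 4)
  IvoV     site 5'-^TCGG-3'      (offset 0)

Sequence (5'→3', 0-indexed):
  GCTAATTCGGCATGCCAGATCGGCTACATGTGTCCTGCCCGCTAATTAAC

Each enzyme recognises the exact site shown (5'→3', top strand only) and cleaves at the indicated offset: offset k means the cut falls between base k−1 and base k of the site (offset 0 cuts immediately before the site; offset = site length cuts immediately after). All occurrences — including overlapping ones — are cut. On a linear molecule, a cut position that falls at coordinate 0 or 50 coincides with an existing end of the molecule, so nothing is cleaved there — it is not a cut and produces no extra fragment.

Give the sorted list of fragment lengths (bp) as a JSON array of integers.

[2,2,4,8,8,11,15]

Site scan:
  PtaII (ATAGAAT, off=1): no sites
  LmaV CATGTGTC/8: at [26] ⇒ [34]
  EstII GCTAAT/2: at [0, 40] ⇒ [2, 42]
  UxaX GCCA/4: at [13] ⇒ [17]
  IvoV TCGG/0: at [6, 19] ⇒ [6, 19]

Pooled cuts: [2, 6, 17, 19, 34, 42]

Fragments:
  [0,2): 2 bp
  [2,6): 4 bp
  [6,17): 11 bp
  [17,19): 2 bp
  [19,34): 15 bp
  [34,42): 8 bp
  [42,50): 8 bp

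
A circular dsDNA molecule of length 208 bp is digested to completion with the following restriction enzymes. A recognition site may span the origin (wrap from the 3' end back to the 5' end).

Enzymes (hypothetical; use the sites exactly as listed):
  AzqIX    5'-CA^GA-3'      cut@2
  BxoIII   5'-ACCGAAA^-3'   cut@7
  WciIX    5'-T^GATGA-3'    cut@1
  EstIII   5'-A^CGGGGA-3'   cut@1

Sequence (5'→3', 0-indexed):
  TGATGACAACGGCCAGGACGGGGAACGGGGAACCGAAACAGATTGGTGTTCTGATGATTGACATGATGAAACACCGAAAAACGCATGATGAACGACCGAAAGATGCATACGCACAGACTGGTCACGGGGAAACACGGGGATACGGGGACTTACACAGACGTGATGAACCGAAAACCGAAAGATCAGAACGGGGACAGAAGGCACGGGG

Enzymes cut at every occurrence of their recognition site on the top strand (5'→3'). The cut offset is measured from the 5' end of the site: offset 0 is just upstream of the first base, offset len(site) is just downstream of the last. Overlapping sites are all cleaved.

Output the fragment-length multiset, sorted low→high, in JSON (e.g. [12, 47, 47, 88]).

Site scan:
  AzqIX CAGA/2: at [38, 113, 154, 183, 194] ⇒ [40, 115, 156, 185, 196]
  BxoIII ACCGAAA/7: at [31, 72, 94, 166, 173] ⇒ [38, 79, 101, 173, 180]
  WciIX TGATGA/1: at [0, 51, 63, 85, 160] ⇒ [1, 52, 64, 86, 161]
  EstIII ACGGGGA/1: at [17, 24, 123, 133, 141, 187] ⇒ [18, 25, 124, 134, 142, 188]

Pooled cuts: [1, 18, 25, 38, 40, 52, 64, 79, 86, 101, 115, 124, 134, 142, 156, 161, 173, 180, 185, 188, 196]

Fragments:
  1→18: 17 bp
  18→25: 7 bp
  25→38: 13 bp
  38→40: 2 bp
  40→52: 12 bp
  52→64: 12 bp
  64→79: 15 bp
  79→86: 7 bp
  86→101: 15 bp
  101→115: 14 bp
  115→124: 9 bp
  124→134: 10 bp
  134→142: 8 bp
  142→156: 14 bp
  156→161: 5 bp
  161→173: 12 bp
  173→180: 7 bp
  180→185: 5 bp
  185→188: 3 bp
  188→196: 8 bp
  196→1 (wrap): 208-196+1 = 13 bp

[2,3,5,5,7,7,7,8,8,9,10,12,12,12,13,13,14,14,15,15,17]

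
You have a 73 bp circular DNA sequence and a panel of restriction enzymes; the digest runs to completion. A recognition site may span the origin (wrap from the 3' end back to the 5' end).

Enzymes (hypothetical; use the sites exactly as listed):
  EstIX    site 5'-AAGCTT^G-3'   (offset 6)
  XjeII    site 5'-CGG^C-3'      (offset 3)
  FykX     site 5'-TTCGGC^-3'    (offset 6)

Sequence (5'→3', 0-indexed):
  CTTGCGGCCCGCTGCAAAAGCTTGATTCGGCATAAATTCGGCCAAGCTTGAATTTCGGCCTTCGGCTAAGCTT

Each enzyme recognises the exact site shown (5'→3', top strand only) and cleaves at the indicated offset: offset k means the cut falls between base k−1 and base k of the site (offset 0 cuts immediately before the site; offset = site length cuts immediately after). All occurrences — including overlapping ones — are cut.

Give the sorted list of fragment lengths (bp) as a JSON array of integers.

[1,1,1,1,6,7,7,9,10,14,16]

Site scan:
  EstIX (AAGCTTG, off=6): starts [17, 43] → cuts [23, 49]
  XjeII (CGGC, off=3): starts [4, 27, 38, 55, 62] → cuts [7, 30, 41, 58, 65]
  FykX (TTCGGC, off=6): starts [25, 36, 53, 60] → cuts [31, 42, 59, 66]

Pooled cuts: [7, 23, 30, 31, 41, 42, 49, 58, 59, 65, 66]

Fragments:
  7→23: 16 bp
  23→30: 7 bp
  30→31: 1 bp
  31→41: 10 bp
  41→42: 1 bp
  42→49: 7 bp
  49→58: 9 bp
  58→59: 1 bp
  59→65: 6 bp
  65→66: 1 bp
  66→7 (wrap): 73-66+7 = 14 bp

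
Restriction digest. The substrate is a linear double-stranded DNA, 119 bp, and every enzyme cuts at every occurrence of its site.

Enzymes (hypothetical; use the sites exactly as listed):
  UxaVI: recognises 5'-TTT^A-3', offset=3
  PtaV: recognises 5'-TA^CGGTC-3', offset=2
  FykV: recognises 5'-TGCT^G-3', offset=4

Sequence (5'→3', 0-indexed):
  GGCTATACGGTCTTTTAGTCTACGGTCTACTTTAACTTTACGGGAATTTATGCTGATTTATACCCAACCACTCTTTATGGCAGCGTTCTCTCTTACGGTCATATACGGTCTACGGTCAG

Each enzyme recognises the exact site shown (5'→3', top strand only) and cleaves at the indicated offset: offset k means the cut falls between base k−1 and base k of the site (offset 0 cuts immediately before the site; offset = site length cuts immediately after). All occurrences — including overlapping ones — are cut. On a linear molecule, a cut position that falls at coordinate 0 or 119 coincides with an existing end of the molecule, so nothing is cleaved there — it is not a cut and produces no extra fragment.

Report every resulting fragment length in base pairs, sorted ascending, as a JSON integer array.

Scan for sites:
  UxaVI (TTTA, off=3): starts [13, 30, 36, 46, 56, 73] → cuts [16, 33, 39, 49, 59, 76]
  PtaV (TACGGTC, off=2): starts [5, 20, 93, 103, 110] → cuts [7, 22, 95, 105, 112]
  FykV (TGCTG, off=4): starts [50] → cuts [54]

All cut coordinates (distinct, sorted): [7, 16, 22, 33, 39, 49, 54, 59, 76, 95, 105, 112]

Fragment lengths:
  [0,7): 7 bp
  [7,16): 9 bp
  [16,22): 6 bp
  [22,33): 11 bp
  [33,39): 6 bp
  [39,49): 10 bp
  [49,54): 5 bp
  [54,59): 5 bp
  [59,76): 17 bp
  [76,95): 19 bp
  [95,105): 10 bp
  [105,112): 7 bp
  [112,119): 7 bp

[5,5,6,6,7,7,7,9,10,10,11,17,19]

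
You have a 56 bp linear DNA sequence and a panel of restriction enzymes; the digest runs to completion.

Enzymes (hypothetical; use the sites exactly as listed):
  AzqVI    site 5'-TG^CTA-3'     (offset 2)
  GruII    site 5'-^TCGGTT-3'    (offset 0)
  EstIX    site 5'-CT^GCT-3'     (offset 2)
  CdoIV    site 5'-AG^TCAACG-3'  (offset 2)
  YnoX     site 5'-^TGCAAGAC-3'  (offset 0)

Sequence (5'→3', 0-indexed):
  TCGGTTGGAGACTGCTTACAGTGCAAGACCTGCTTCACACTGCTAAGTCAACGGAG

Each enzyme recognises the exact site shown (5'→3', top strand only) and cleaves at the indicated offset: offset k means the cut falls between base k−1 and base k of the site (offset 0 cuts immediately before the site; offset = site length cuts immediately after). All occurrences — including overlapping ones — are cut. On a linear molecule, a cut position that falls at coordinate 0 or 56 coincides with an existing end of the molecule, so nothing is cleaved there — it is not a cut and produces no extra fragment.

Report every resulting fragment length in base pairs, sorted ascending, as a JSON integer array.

[1,5,8,9,10,10,13]

Scan for sites:
  AzqVI TGCTA/2: at [40] ⇒ [42]
  GruII TCGGTT/0: at [0] ⇒ [] (position 0 is a terminus of the linear molecule — no cut)
  EstIX CTGCT/2: at [11, 29, 39] ⇒ [13, 31, 41]
  CdoIV AGTCAACG/2: at [45] ⇒ [47]
  YnoX TGCAAGAC/0: at [21] ⇒ [21]

All cut coordinates (distinct, sorted): [13, 21, 31, 41, 42, 47]

Fragments:
  [0,13): 13 bp
  [13,21): 8 bp
  [21,31): 10 bp
  [31,41): 10 bp
  [41,42): 1 bp
  [42,47): 5 bp
  [47,56): 9 bp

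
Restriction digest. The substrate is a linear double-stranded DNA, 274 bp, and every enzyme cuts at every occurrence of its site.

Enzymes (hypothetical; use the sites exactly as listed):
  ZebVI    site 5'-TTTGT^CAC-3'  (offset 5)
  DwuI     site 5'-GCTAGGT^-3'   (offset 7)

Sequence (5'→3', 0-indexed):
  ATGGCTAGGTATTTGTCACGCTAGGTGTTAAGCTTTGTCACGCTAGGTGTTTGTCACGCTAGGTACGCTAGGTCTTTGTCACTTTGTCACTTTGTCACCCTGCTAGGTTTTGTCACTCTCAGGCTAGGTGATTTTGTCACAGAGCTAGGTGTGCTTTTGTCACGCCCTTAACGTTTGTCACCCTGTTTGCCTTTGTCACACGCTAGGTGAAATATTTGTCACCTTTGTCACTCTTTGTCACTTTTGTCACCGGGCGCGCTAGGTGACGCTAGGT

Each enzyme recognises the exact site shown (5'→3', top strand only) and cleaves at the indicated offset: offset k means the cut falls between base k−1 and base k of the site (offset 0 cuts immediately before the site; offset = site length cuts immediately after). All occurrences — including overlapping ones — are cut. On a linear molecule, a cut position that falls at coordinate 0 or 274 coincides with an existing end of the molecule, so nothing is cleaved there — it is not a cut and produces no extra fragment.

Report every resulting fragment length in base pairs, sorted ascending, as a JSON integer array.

[5,6,6,6,8,8,8,9,9,9,10,10,10,10,10,10,10,11,12,12,13,13,16,17,18,18]

Scan for sites:
  ZebVI (TTTGTCAC, off=5): starts [11, 33, 49, 74, 82, 90, 108, 132, 155, 173, 191, 214, 223, 233, 242] → cuts [16, 38, 54, 79, 87, 95, 113, 137, 160, 178, 196, 219, 228, 238, 247]
  DwuI (GCTAGGT, off=7): starts [3, 19, 41, 57, 66, 101, 122, 143, 201, 257, 267] → cuts [10, 26, 48, 64, 73, 108, 129, 150, 208, 264] (position 274 is a terminus of the linear molecule — no cut)

Pooled cuts: [10, 16, 26, 38, 48, 54, 64, 73, 79, 87, 95, 108, 113, 129, 137, 150, 160, 178, 196, 208, 219, 228, 238, 247, 264]

Fragments:
  [0,10): 10 bp
  [10,16): 6 bp
  [16,26): 10 bp
  [26,38): 12 bp
  [38,48): 10 bp
  [48,54): 6 bp
  [54,64): 10 bp
  [64,73): 9 bp
  [73,79): 6 bp
  [79,87): 8 bp
  [87,95): 8 bp
  [95,108): 13 bp
  [108,113): 5 bp
  [113,129): 16 bp
  [129,137): 8 bp
  [137,150): 13 bp
  [150,160): 10 bp
  [160,178): 18 bp
  [178,196): 18 bp
  [196,208): 12 bp
  [208,219): 11 bp
  [219,228): 9 bp
  [228,238): 10 bp
  [238,247): 9 bp
  [247,264): 17 bp
  [264,274): 10 bp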